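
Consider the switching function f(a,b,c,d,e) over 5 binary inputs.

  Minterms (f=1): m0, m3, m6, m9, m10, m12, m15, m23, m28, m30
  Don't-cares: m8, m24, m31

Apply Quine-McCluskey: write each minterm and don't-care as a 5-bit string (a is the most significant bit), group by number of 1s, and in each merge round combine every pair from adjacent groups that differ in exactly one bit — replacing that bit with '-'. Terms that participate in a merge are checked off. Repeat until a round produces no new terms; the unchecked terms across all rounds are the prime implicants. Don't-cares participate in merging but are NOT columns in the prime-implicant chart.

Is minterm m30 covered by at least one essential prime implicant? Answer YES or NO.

NO

Round 0: 00000✓ 00011 00110 01000✓ 01001✓ 01010✓ 01100✓ 01111✓ 10111✓ 11000✓ 11100✓ 11110✓ 11111✓
Round 1: -1000✓ -1100✓ -1111 0-000 01-00✓ 010-0 0100- 1-111 11-00✓ 111-0 1111-
Round 2: -1-00
PIs = {-1-00, -1111, 0-000, 00011, 00110, 010-0, 0100-, 1-111, 111-0, 1111-}
Coverage chart:
  m0: 0-000 ←essential
  m3: 00011 ←essential
  m6: 00110 ←essential
  m9: 0100- ←essential
  m10: 010-0 ←essential
  m12: -1-00 ←essential
  m15: -1111 ←essential
  m23: 1-111 ←essential
  m28: -1-00,111-0
  m30: 111-0,1111-
Essential: -1-00, -1111, 0-000, 00011, 00110, 010-0, 0100-, 1-111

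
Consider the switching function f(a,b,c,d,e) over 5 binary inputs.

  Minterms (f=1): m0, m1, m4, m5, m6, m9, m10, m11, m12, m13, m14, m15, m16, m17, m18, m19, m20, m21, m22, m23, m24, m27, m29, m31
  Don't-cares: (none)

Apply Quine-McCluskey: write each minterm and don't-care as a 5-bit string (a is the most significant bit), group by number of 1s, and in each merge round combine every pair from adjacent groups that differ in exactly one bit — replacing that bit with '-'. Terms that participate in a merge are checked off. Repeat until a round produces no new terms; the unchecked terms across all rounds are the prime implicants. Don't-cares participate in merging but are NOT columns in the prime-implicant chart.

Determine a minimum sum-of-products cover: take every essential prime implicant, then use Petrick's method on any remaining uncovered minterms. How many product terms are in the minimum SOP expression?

Round 0: 00000✓ 00001✓ 00100✓ 00101✓ 00110✓ 01001✓ 01010✓ 01011✓ 01100✓ 01101✓ 01110✓ 01111✓ 10000✓ 10001✓ 10010✓ 10011✓ 10100✓ 10101✓ 10110✓ 10111✓ 11000✓ 11011✓ 11101✓ 11111✓
Round 1: -0000✓ -0001✓ -0100✓ -0101✓ -0110✓ -1011✓ -1101✓ -1111✓ 0-001✓ 0-100✓ 0-101✓ 0-110✓ 00-00✓ 00-01✓ 0000-✓ 001-0✓ 0010-✓ 01-01✓ 01-10✓ 01-11✓ 010-1✓ 0101-✓ 011-0✓ 011-1✓ 0110-✓ 0111-✓ 1-000 1-011✓ 1-101✓ 1-111✓ 10-00✓ 10-01✓ 10-10✓ 10-11✓ 100-0✓ 100-1✓ 1000-✓ 1001-✓ 101-0✓ 101-1✓ 1010-✓ 1011-✓ 11-11✓ 111-1✓
Round 2: --101 -0-00✓ -0-01✓ -000-✓ -01-0 -010-✓ -1-11 -11-1 0--01 0-1-0 0-10- 00-0-✓ 01--1 01-1- 011-- 1--11 1-1-1 10--0✓ 10--1✓ 10-0-✓ 10-1-✓ 100--✓ 101--✓
Round 3: -0-0- 10---
PIs = {--101, -0-0-, -01-0, -1-11, -11-1, 0--01, 0-1-0, 0-10-, 01--1, 01-1-, 011--, 1--11, 1-000, 1-1-1, 10---}
Coverage chart:
  m0: -0-0- ←essential
  m1: -0-0-,0--01
  m4: -0-0-,-01-0,0-1-0,0-10-
  m5: --101,-0-0-,0--01,0-10-
  m6: -01-0,0-1-0
  m9: 0--01,01--1
  m10: 01-1- ←essential
  m11: -1-11,01--1,01-1-
  m12: 0-1-0,0-10-,011--
  m13: --101,-11-1,0--01,0-10-,01--1,011--
  m14: 0-1-0,01-1-,011--
  m15: -1-11,-11-1,01--1,01-1-,011--
  m16: -0-0-,1-000,10---
  m17: -0-0-,10---
  m18: 10--- ←essential
  m19: 1--11,10---
  m20: -0-0-,-01-0,10---
  m21: --101,-0-0-,1-1-1,10---
  m22: -01-0,10---
  m23: 1--11,1-1-1,10---
  m24: 1-000 ←essential
  m27: -1-11,1--11
  m29: --101,-11-1,1-1-1
  m31: -1-11,-11-1,1--11,1-1-1
Essential: -0-0-, 01-1-, 1-000, 10---
Petrick residual → --101, -1-11, 0--01, 0-1-0
Min cover (8 terms): cd'e + b'd' + bde + a'd'e + a'ce' + a'bd + ac'd'e' + ab'

8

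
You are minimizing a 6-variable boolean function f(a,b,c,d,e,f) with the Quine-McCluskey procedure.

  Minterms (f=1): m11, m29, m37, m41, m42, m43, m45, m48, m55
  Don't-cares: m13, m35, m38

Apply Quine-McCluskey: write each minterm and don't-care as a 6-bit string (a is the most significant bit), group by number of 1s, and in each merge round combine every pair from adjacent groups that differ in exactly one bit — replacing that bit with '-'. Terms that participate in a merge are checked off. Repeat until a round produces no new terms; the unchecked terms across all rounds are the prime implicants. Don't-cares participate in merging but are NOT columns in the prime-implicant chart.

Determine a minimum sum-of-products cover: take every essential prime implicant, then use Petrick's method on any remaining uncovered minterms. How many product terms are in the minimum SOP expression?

7

size-2^0 implicants → 001011(✓)  001101(✓)  011101(✓)  100011(✓)  100101(✓)  100110  101001(✓)  101010(✓)  101011(✓)  101101(✓)  110000  110111
size-2^1 implicants → -01011  -01101  0-1101  10-011  10-101  101-01  1010-1  10101-
Unchecked terms (primes): -01011, -01101, 0-1101, 10-011, 10-101, 100110, 101-01, 1010-1, 10101-, 110000, 110111
Minterm coverage:
  m11 ⊆ -01011 [E]
  m29 ⊆ 0-1101 [E]
  m37 ⊆ 10-101 [E]
  m41 ⊆ 101-01,1010-1
  m42 ⊆ 10101- [E]
  m43 ⊆ -01011,10-011,1010-1,10101-
  m45 ⊆ -01101,10-101,101-01
  m48 ⊆ 110000 [E]
  m55 ⊆ 110111 [E]
E = {-01011, 0-1101, 10-101, 10101-, 110000, 110111}
Petrick residual → 101-01
Cover = b'cd'ef + a'cde'f + ab'de'f + ab'ce'f + ab'cd'e + abc'd'e'f' + abc'def  |cover|=7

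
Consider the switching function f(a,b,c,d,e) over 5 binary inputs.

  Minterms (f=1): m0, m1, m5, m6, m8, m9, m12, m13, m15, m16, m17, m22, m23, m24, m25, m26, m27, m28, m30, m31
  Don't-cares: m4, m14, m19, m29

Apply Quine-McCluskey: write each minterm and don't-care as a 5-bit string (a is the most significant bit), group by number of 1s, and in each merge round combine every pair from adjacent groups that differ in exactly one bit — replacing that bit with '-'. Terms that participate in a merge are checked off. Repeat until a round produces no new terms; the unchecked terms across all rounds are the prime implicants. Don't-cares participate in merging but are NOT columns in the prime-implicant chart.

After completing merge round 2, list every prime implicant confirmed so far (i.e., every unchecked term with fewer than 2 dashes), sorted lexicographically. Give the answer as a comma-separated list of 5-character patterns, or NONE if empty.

[col 0] 00000*, 00001*, 00100*, 00101*, 00110*, 01000*, 01001*, 01100*, 01101*, 01110*, 01111*, 10000*, 10001*, 10011*, 10110*, 10111*, 11000*, 11001*, 11010*, 11011*, 11100*, 11101*, 11110*, 11111*
[col 1] -0000*, -0001*, -0110*, -1000*, -1001*, -1100*, -1101*, -1110*, -1111*, 0-000*, 0-001*, 0-100*, 0-101*, 0-110*, 00-00*, 00-01*, 0000-*, 001-0*, 0010-*, 01-00*, 01-01*, 0100-*, 011-0*, 011-1*, 0110-*, 0111-*, 1-000*, 1-001*, 1-011*, 1-110*, 1-111*, 10-11*, 100-1*, 1000-*, 1011-*, 11-00*, 11-01*, 11-10*, 11-11*, 110-0*, 110-1*, 1100-*, 1101-*, 111-0*, 111-1*, 1110-*, 1111-*
[col 2] --000*, --001*, --110, -000-*, -1-00*, -1-01*, -100-*, -11-0*, -11-1*, -110-*, -111-*, 0--00*, 0--01*, 0-00-*, 0-1-0, 0-10-*, 00-0-*, 01-0-*, 011--*, 1--11, 1-0-1, 1-00-*, 1-11-, 11--0*, 11--1*, 11-0-*, 11-1-*, 110--*, 111--*
[col 3] --00-, -1-0-, -11--, 0--0-, 11---
Prime implicants: --00-, --110, -1-0-, -11--, 0--0-, 0-1-0, 1--11, 1-0-1, 1-11-, 11---

NONE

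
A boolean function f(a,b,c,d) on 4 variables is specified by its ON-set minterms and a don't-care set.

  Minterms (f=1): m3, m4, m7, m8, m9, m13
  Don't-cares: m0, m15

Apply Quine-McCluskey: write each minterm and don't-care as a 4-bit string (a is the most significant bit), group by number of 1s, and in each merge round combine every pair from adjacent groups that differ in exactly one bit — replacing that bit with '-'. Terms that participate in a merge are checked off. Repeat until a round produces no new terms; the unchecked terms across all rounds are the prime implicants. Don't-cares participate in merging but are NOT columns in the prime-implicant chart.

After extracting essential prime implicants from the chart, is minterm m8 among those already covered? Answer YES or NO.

NO

Round 0: 0000✓ 0011✓ 0100✓ 0111✓ 1000✓ 1001✓ 1101✓ 1111✓
Round 1: -000 -111 0-00 0-11 1-01 100- 11-1
PIs = {-000, -111, 0-00, 0-11, 1-01, 100-, 11-1}
Coverage chart:
  m3: 0-11 ←essential
  m4: 0-00 ←essential
  m7: -111,0-11
  m8: -000,100-
  m9: 1-01,100-
  m13: 1-01,11-1
Essential: 0-00, 0-11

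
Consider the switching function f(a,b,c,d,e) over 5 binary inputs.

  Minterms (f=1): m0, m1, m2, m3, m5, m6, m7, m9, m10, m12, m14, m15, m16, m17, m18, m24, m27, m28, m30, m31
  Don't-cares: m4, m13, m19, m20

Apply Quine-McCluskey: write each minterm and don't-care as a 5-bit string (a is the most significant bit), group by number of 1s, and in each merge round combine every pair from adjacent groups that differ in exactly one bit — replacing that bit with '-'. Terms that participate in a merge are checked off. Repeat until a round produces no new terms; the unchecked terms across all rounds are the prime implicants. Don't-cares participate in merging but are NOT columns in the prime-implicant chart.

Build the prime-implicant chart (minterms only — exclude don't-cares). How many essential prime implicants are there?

4

[col 0] 00000*, 00001*, 00010*, 00011*, 00100*, 00101*, 00110*, 00111*, 01001*, 01010*, 01100*, 01101*, 01110*, 01111*, 10000*, 10001*, 10010*, 10011*, 10100*, 11000*, 11011*, 11100*, 11110*, 11111*
[col 1] -0000*, -0001*, -0010*, -0011*, -0100*, -1100*, -1110*, -1111*, 0-001*, 0-010*, 0-100*, 0-101*, 0-110*, 0-111*, 00-00*, 00-01*, 00-10*, 00-11*, 000-0*, 000-1*, 0000-*, 0001-*, 001-0*, 001-1*, 0010-*, 0011-*, 01-01*, 01-10*, 011-0*, 011-1*, 0110-*, 0111-*, 1-000*, 1-011, 1-100*, 10-00*, 100-0*, 100-1*, 1000-*, 1001-*, 11-00*, 11-11, 111-0*, 1111-*
[col 2] --100, -0-00, -00-0*, -00-1*, -000-*, -001-*, -11-0, -111-, 0--01, 0--10, 0-1-0*, 0-1-1*, 0-10-*, 0-11-*, 00--0*, 00--1*, 00-0-*, 00-1-*, 000--*, 001--*, 011--*, 1--00, 100--*
[col 3] -00--, 0-1--, 00---
Prime implicants: --100, -0-00, -00--, -11-0, -111-, 0--01, 0--10, 0-1--, 00---, 1--00, 1-011, 11-11
PI chart (minterm → PIs covering it):
  0 | -0-00,-00--,00---
  1 | -00--,0--01,00---
  2 | -00--,0--10,00---
  3 | -00--,00---
  5 | 0--01,0-1--,00---
  6 | 0--10,0-1--,00---
  7 | 0-1--,00---
  9 | 0--01  (sole → essential)
  10 | 0--10  (sole → essential)
  12 | --100,-11-0,0-1--
  14 | -11-0,-111-,0--10,0-1--
  15 | -111-,0-1--
  16 | -0-00,-00--,1--00
  17 | -00--  (sole → essential)
  18 | -00--  (sole → essential)
  24 | 1--00  (sole → essential)
  27 | 1-011,11-11
  28 | --100,-11-0,1--00
  30 | -11-0,-111-
  31 | -111-,11-11
Essential prime implicants: -00--, 0--01, 0--10, 1--00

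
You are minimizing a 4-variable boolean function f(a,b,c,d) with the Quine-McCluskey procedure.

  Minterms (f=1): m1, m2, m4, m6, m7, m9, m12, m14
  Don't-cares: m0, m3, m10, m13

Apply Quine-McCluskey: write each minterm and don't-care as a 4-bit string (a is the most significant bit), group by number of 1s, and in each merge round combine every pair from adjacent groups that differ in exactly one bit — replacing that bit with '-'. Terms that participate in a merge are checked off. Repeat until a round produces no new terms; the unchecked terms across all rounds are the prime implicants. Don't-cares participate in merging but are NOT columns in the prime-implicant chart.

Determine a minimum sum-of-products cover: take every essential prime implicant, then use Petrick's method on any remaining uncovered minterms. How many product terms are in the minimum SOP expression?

3

Round 0: 0000✓ 0001✓ 0010✓ 0011✓ 0100✓ 0110✓ 0111✓ 1001✓ 1010✓ 1100✓ 1101✓ 1110✓
Round 1: -001 -010✓ -100✓ -110✓ 0-00✓ 0-10✓ 0-11✓ 00-0✓ 00-1✓ 000-✓ 001-✓ 01-0✓ 011-✓ 1-01 1-10✓ 11-0✓ 110-
Round 2: --10 -1-0 0--0 0-1- 00--
PIs = {--10, -001, -1-0, 0--0, 0-1-, 00--, 1-01, 110-}
Coverage chart:
  m1: -001,00--
  m2: --10,0--0,0-1-,00--
  m4: -1-0,0--0
  m6: --10,-1-0,0--0,0-1-
  m7: 0-1- ←essential
  m9: -001,1-01
  m12: -1-0,110-
  m14: --10,-1-0
Essential: 0-1-
Petrick residual → -001, -1-0
Min cover (3 terms): b'c'd + bd' + a'c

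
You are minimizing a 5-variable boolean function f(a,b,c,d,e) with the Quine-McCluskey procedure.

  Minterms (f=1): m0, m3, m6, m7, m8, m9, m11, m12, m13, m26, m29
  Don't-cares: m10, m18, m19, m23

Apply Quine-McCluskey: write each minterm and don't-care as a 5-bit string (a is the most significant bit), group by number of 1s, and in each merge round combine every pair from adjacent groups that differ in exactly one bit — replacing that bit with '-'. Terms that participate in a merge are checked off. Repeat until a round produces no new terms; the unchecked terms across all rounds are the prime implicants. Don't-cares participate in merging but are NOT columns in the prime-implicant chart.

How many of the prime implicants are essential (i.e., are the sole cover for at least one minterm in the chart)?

4

Round 0: 00000✓ 00011✓ 00110✓ 00111✓ 01000✓ 01001✓ 01010✓ 01011✓ 01100✓ 01101✓ 10010✓ 10011✓ 10111✓ 11010✓ 11101✓
Round 1: -0011✓ -0111✓ -1010 -1101 0-000 0-011 00-11✓ 0011- 01-00✓ 01-01✓ 010-0✓ 010-1✓ 0100-✓ 0101-✓ 0110-✓ 1-010 10-11✓ 1001-
Round 2: -0-11 01-0- 010--
PIs = {-0-11, -1010, -1101, 0-000, 0-011, 0011-, 01-0-, 010--, 1-010, 1001-}
Coverage chart:
  m0: 0-000 ←essential
  m3: -0-11,0-011
  m6: 0011- ←essential
  m7: -0-11,0011-
  m8: 0-000,01-0-,010--
  m9: 01-0-,010--
  m11: 0-011,010--
  m12: 01-0- ←essential
  m13: -1101,01-0-
  m26: -1010,1-010
  m29: -1101 ←essential
Essential: -1101, 0-000, 0011-, 01-0-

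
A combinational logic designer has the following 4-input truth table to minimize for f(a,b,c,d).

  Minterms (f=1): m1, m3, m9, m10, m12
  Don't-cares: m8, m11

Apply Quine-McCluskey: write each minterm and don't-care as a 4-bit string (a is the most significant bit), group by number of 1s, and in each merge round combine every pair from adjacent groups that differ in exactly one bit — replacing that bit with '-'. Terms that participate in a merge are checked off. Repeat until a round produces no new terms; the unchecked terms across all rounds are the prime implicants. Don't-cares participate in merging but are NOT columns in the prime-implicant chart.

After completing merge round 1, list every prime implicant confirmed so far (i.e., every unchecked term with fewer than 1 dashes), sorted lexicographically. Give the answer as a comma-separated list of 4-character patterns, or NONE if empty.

NONE

Round 0: 0001✓ 0011✓ 1000✓ 1001✓ 1010✓ 1011✓ 1100✓
Round 1: -001✓ -011✓ 00-1✓ 1-00 10-0✓ 10-1✓ 100-✓ 101-✓
Round 2: -0-1 10--
PIs = {-0-1, 1-00, 10--}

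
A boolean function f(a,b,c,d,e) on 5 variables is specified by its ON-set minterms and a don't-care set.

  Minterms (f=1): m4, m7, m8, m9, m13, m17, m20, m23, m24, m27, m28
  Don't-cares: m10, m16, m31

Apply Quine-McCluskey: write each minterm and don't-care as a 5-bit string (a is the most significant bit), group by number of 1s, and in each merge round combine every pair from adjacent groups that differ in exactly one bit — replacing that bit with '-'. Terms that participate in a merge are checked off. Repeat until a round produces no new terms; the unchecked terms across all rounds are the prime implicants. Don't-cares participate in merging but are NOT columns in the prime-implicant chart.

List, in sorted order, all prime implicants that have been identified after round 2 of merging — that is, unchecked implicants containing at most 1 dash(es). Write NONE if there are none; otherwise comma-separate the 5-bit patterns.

[col 0] 00100*, 00111*, 01000*, 01001*, 01010*, 01101*, 10000*, 10001*, 10100*, 10111*, 11000*, 11011*, 11100*, 11111*
[col 1] -0100, -0111, -1000, 01-01, 010-0, 0100-, 1-000*, 1-100*, 1-111, 10-00*, 1000-, 11-00*, 11-11
[col 2] 1--00
Prime implicants: -0100, -0111, -1000, 01-01, 010-0, 0100-, 1--00, 1-111, 1000-, 11-11

-0100, -0111, -1000, 01-01, 010-0, 0100-, 1-111, 1000-, 11-11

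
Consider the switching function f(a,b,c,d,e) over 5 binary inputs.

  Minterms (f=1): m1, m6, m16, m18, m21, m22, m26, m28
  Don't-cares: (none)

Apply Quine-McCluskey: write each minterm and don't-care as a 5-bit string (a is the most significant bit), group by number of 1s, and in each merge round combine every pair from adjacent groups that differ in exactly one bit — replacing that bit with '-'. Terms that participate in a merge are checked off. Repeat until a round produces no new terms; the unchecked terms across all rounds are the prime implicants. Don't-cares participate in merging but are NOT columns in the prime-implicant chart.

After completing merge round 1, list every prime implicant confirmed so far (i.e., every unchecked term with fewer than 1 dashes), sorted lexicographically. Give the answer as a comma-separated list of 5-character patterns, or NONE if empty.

size-2^0 implicants → 00001  00110(✓)  10000(✓)  10010(✓)  10101  10110(✓)  11010(✓)  11100
size-2^1 implicants → -0110  1-010  10-10  100-0
Unchecked terms (primes): -0110, 00001, 1-010, 10-10, 100-0, 10101, 11100

00001, 10101, 11100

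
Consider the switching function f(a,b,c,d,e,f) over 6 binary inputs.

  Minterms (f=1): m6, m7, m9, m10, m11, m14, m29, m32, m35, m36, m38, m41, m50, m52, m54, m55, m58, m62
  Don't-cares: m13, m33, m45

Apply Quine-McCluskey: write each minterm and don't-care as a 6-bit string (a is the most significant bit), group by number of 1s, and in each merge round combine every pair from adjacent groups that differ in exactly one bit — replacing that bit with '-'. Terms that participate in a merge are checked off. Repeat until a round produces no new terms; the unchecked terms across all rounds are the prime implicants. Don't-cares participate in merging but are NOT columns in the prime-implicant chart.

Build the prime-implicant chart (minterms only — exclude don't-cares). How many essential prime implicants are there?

[col 0] 000110*, 000111*, 001001*, 001010*, 001011*, 001101*, 001110*, 011101*, 100000*, 100001*, 100011*, 100100*, 100110*, 101001*, 101101*, 110010*, 110100*, 110110*, 110111*, 111010*, 111110*
[col 1] -00110, -01001*, -01101*, 0-1101, 00-110, 00011-, 001-01*, 001-10, 0010-1, 00101-, 1-0100*, 1-0110*, 10-001, 100-00, 1000-1, 10000-, 1001-0*, 101-01*, 11-010*, 11-110*, 110-10*, 1101-0*, 11011-, 111-10*
[col 2] -01-01, 1-01-0, 11--10
Prime implicants: -00110, -01-01, 0-1101, 00-110, 00011-, 001-10, 0010-1, 00101-, 1-01-0, 10-001, 100-00, 1000-1, 10000-, 11--10, 11011-
PI chart (minterm → PIs covering it):
  6 | -00110,00-110,00011-
  7 | 00011-  (sole → essential)
  9 | -01-01,0010-1
  10 | 001-10,00101-
  11 | 0010-1,00101-
  14 | 00-110,001-10
  29 | 0-1101  (sole → essential)
  32 | 100-00,10000-
  35 | 1000-1  (sole → essential)
  36 | 1-01-0,100-00
  38 | -00110,1-01-0
  41 | -01-01,10-001
  50 | 11--10  (sole → essential)
  52 | 1-01-0  (sole → essential)
  54 | 1-01-0,11--10,11011-
  55 | 11011-  (sole → essential)
  58 | 11--10  (sole → essential)
  62 | 11--10  (sole → essential)
Essential prime implicants: 0-1101, 00011-, 1-01-0, 1000-1, 11--10, 11011-

6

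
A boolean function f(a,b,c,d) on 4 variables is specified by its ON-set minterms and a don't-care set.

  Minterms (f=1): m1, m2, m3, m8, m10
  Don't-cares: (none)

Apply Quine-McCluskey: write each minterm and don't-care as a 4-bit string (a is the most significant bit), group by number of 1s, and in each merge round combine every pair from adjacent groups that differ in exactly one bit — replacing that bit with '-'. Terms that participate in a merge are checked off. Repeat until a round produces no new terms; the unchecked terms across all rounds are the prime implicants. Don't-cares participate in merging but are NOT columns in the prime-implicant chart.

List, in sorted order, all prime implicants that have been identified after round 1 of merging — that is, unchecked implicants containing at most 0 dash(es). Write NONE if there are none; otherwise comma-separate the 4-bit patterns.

size-2^0 implicants → 0001(✓)  0010(✓)  0011(✓)  1000(✓)  1010(✓)
size-2^1 implicants → -010  00-1  001-  10-0
Unchecked terms (primes): -010, 00-1, 001-, 10-0

NONE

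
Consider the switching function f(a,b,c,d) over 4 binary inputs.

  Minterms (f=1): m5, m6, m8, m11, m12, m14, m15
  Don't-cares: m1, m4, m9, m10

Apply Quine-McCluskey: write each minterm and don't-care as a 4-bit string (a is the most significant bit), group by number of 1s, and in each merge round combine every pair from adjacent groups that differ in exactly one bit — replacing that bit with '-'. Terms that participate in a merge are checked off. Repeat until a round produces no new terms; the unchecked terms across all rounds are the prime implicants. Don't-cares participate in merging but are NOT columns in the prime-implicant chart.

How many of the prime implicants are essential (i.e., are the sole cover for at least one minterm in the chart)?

Round 0: 0001✓ 0100✓ 0101✓ 0110✓ 1000✓ 1001✓ 1010✓ 1011✓ 1100✓ 1110✓ 1111✓
Round 1: -001 -100✓ -110✓ 0-01 01-0✓ 010- 1-00✓ 1-10✓ 1-11✓ 10-0✓ 10-1✓ 100-✓ 101-✓ 11-0✓ 111-✓
Round 2: -1-0 1--0 1-1- 10--
PIs = {-001, -1-0, 0-01, 010-, 1--0, 1-1-, 10--}
Coverage chart:
  m5: 0-01,010-
  m6: -1-0 ←essential
  m8: 1--0,10--
  m11: 1-1-,10--
  m12: -1-0,1--0
  m14: -1-0,1--0,1-1-
  m15: 1-1- ←essential
Essential: -1-0, 1-1-

2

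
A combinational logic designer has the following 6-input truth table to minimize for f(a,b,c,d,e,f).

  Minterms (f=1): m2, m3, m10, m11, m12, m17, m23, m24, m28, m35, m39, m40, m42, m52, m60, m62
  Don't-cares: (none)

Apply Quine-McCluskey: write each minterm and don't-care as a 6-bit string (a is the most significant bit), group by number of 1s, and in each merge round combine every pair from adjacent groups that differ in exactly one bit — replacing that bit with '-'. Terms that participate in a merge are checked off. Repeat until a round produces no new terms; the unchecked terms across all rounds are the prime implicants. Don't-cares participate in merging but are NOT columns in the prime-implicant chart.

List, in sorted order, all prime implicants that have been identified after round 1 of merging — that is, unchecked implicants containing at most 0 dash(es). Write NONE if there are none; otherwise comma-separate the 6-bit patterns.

[col 0] 000010*, 000011*, 001010*, 001011*, 001100*, 010001, 010111, 011000*, 011100*, 100011*, 100111*, 101000*, 101010*, 110100*, 111100*, 111110*
[col 1] -00011, -01010, -11100, 0-1100, 00-010*, 00-011*, 00001-*, 00101-*, 011-00, 100-11, 1010-0, 11-100, 1111-0
[col 2] 00-01-
Prime implicants: -00011, -01010, -11100, 0-1100, 00-01-, 010001, 010111, 011-00, 100-11, 1010-0, 11-100, 1111-0

010001, 010111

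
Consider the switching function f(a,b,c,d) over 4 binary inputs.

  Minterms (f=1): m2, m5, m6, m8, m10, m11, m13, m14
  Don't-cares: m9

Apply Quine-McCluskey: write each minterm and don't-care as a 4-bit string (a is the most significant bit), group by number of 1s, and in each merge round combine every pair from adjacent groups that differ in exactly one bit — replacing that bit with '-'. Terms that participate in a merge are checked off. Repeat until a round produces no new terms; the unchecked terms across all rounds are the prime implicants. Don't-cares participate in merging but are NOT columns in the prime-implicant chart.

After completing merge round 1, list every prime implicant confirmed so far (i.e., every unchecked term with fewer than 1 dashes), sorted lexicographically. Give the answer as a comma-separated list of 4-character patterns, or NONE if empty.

[col 0] 0010*, 0101*, 0110*, 1000*, 1001*, 1010*, 1011*, 1101*, 1110*
[col 1] -010*, -101, -110*, 0-10*, 1-01, 1-10*, 10-0*, 10-1*, 100-*, 101-*
[col 2] --10, 10--
Prime implicants: --10, -101, 1-01, 10--

NONE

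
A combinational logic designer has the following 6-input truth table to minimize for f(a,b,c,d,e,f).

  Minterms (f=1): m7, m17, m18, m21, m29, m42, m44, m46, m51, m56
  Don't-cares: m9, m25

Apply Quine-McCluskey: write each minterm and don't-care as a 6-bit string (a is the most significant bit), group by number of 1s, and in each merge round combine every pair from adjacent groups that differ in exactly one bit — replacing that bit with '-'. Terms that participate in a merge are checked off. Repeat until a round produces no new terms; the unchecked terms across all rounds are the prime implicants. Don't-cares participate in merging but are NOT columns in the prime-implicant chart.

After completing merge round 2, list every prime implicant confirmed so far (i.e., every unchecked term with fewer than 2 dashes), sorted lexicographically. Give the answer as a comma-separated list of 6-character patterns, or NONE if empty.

size-2^0 implicants → 000111  001001(✓)  010001(✓)  010010  010101(✓)  011001(✓)  011101(✓)  101010(✓)  101100(✓)  101110(✓)  110011  111000
size-2^1 implicants → 0-1001  01-001(✓)  01-101(✓)  010-01(✓)  011-01(✓)  101-10  1011-0
size-2^2 implicants → 01--01
Unchecked terms (primes): 0-1001, 000111, 01--01, 010010, 101-10, 1011-0, 110011, 111000

0-1001, 000111, 010010, 101-10, 1011-0, 110011, 111000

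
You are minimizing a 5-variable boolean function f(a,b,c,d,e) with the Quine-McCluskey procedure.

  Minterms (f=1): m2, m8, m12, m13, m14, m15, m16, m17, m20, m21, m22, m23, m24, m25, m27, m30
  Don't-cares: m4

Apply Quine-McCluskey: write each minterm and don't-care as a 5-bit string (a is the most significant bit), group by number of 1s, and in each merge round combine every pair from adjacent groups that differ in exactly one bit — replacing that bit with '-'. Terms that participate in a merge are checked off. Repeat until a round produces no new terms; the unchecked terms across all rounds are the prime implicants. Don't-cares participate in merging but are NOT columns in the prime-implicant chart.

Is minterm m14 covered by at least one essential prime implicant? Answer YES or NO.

size-2^0 implicants → 00010  00100(✓)  01000(✓)  01100(✓)  01101(✓)  01110(✓)  01111(✓)  10000(✓)  10001(✓)  10100(✓)  10101(✓)  10110(✓)  10111(✓)  11000(✓)  11001(✓)  11011(✓)  11110(✓)
size-2^1 implicants → -0100  -1000  -1110  0-100  01-00  011-0(✓)  011-1(✓)  0110-(✓)  0111-(✓)  1-000(✓)  1-001(✓)  1-110  10-00(✓)  10-01(✓)  1000-(✓)  101-0(✓)  101-1(✓)  1010-(✓)  1011-(✓)  110-1  1100-(✓)
size-2^2 implicants → 011--  1-00-  10-0-  101--
Unchecked terms (primes): -0100, -1000, -1110, 0-100, 00010, 01-00, 011--, 1-00-, 1-110, 10-0-, 101--, 110-1
Minterm coverage:
  m2 ⊆ 00010 [E]
  m8 ⊆ -1000,01-00
  m12 ⊆ 0-100,01-00,011--
  m13 ⊆ 011-- [E]
  m14 ⊆ -1110,011--
  m15 ⊆ 011-- [E]
  m16 ⊆ 1-00-,10-0-
  m17 ⊆ 1-00-,10-0-
  m20 ⊆ -0100,10-0-,101--
  m21 ⊆ 10-0-,101--
  m22 ⊆ 1-110,101--
  m23 ⊆ 101-- [E]
  m24 ⊆ -1000,1-00-
  m25 ⊆ 1-00-,110-1
  m27 ⊆ 110-1 [E]
  m30 ⊆ -1110,1-110
E = {00010, 011--, 101--, 110-1}

YES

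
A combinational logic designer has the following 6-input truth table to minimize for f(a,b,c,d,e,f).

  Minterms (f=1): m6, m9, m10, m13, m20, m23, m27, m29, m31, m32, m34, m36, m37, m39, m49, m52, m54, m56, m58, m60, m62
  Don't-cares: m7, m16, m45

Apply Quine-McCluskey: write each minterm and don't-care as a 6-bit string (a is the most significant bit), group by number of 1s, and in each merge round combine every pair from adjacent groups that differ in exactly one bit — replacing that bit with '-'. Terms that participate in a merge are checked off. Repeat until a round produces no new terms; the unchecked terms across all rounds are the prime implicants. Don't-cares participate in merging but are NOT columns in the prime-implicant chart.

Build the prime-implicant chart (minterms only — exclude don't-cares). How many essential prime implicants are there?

8

Round 0: 000110✓ 000111✓ 001001✓ 001010 001101✓ 010000✓ 010100✓ 010111✓ 011011✓ 011101✓ 011111✓ 100000✓ 100010✓ 100100✓ 100101✓ 100111✓ 101101✓ 110001 110100✓ 110110✓ 111000✓ 111010✓ 111100✓ 111110✓
Round 1: -00111 -01101 -10100 0-0111 0-1101 00011- 001-01 01-111 010-00 011-11 0111-1 1-0100 10-101 100-00 1000-0 1001-1 10010- 11-100✓ 11-110✓ 1101-0✓ 111-00✓ 111-10✓ 1110-0✓ 1111-0✓
Round 2: 11-1-0 111--0
PIs = {-00111, -01101, -10100, 0-0111, 0-1101, 00011-, 001-01, 001010, 01-111, 010-00, 011-11, 0111-1, 1-0100, 10-101, 100-00, 1000-0, 1001-1, 10010-, 11-1-0, 110001, 111--0}
Coverage chart:
  m6: 00011- ←essential
  m9: 001-01 ←essential
  m10: 001010 ←essential
  m13: -01101,0-1101,001-01
  m20: -10100,010-00
  m23: 0-0111,01-111
  m27: 011-11 ←essential
  m29: 0-1101,0111-1
  m31: 01-111,011-11,0111-1
  m32: 100-00,1000-0
  m34: 1000-0 ←essential
  m36: 1-0100,100-00,10010-
  m37: 10-101,1001-1,10010-
  m39: -00111,1001-1
  m49: 110001 ←essential
  m52: -10100,1-0100,11-1-0
  m54: 11-1-0 ←essential
  m56: 111--0 ←essential
  m58: 111--0 ←essential
  m60: 11-1-0,111--0
  m62: 11-1-0,111--0
Essential: 00011-, 001-01, 001010, 011-11, 1000-0, 11-1-0, 110001, 111--0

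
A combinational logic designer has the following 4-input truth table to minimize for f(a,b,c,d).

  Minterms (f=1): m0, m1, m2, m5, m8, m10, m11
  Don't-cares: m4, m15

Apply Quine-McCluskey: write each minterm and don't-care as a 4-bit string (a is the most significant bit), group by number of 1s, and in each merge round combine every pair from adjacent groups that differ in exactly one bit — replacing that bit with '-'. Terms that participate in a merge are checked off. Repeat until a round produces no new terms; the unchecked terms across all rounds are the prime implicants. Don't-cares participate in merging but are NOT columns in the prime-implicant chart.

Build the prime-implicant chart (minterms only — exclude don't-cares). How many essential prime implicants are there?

[col 0] 0000*, 0001*, 0010*, 0100*, 0101*, 1000*, 1010*, 1011*, 1111*
[col 1] -000*, -010*, 0-00*, 0-01*, 00-0*, 000-*, 010-*, 1-11, 10-0*, 101-
[col 2] -0-0, 0-0-
Prime implicants: -0-0, 0-0-, 1-11, 101-
PI chart (minterm → PIs covering it):
  0 | -0-0,0-0-
  1 | 0-0-  (sole → essential)
  2 | -0-0  (sole → essential)
  5 | 0-0-  (sole → essential)
  8 | -0-0  (sole → essential)
  10 | -0-0,101-
  11 | 1-11,101-
Essential prime implicants: -0-0, 0-0-

2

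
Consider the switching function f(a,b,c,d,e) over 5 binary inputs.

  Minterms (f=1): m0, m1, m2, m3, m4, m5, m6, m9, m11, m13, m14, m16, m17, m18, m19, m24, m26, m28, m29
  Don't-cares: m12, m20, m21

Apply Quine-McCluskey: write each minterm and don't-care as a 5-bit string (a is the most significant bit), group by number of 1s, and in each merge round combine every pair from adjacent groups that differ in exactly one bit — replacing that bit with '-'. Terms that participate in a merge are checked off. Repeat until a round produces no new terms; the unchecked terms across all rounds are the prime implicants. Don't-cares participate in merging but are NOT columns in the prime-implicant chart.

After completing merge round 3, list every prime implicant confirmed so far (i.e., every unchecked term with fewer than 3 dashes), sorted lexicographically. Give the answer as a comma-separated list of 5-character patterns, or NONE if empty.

0--01, 0-0-1, 0-1-0, 00--0, 1--00, 1-0-0

size-2^0 implicants → 00000(✓)  00001(✓)  00010(✓)  00011(✓)  00100(✓)  00101(✓)  00110(✓)  01001(✓)  01011(✓)  01100(✓)  01101(✓)  01110(✓)  10000(✓)  10001(✓)  10010(✓)  10011(✓)  10100(✓)  10101(✓)  11000(✓)  11010(✓)  11100(✓)  11101(✓)
size-2^1 implicants → -0000(✓)  -0001(✓)  -0010(✓)  -0011(✓)  -0100(✓)  -0101(✓)  -1100(✓)  -1101(✓)  0-001(✓)  0-011(✓)  0-100(✓)  0-101(✓)  0-110(✓)  00-00(✓)  00-01(✓)  00-10(✓)  000-0(✓)  000-1(✓)  0000-(✓)  0001-(✓)  001-0(✓)  0010-(✓)  01-01(✓)  010-1(✓)  011-0(✓)  0110-(✓)  1-000(✓)  1-010(✓)  1-100(✓)  1-101(✓)  10-00(✓)  10-01(✓)  100-0(✓)  100-1(✓)  1000-(✓)  1001-(✓)  1010-(✓)  11-00(✓)  110-0(✓)  1110-(✓)
size-2^2 implicants → --100(✓)  --101(✓)  -0-00(✓)  -0-01(✓)  -00-0(✓)  -00-1(✓)  -000-(✓)  -001-(✓)  -010-(✓)  -110-(✓)  0--01  0-0-1  0-1-0  0-10-(✓)  00--0  00-0-(✓)  000--(✓)  1--00  1-0-0  1-10-(✓)  10-0-(✓)  100--(✓)
size-2^3 implicants → --10-  -0-0-  -00--
Unchecked terms (primes): --10-, -0-0-, -00--, 0--01, 0-0-1, 0-1-0, 00--0, 1--00, 1-0-0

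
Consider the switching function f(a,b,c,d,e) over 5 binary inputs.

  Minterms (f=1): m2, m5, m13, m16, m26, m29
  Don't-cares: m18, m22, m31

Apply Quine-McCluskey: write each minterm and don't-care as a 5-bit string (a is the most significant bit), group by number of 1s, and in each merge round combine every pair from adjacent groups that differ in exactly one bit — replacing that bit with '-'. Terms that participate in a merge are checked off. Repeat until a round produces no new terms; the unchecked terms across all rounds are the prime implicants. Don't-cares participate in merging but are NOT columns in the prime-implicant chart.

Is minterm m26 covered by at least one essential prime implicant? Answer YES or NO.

YES

Round 0: 00010✓ 00101✓ 01101✓ 10000✓ 10010✓ 10110✓ 11010✓ 11101✓ 11111✓
Round 1: -0010 -1101 0-101 1-010 10-10 100-0 111-1
PIs = {-0010, -1101, 0-101, 1-010, 10-10, 100-0, 111-1}
Coverage chart:
  m2: -0010 ←essential
  m5: 0-101 ←essential
  m13: -1101,0-101
  m16: 100-0 ←essential
  m26: 1-010 ←essential
  m29: -1101,111-1
Essential: -0010, 0-101, 1-010, 100-0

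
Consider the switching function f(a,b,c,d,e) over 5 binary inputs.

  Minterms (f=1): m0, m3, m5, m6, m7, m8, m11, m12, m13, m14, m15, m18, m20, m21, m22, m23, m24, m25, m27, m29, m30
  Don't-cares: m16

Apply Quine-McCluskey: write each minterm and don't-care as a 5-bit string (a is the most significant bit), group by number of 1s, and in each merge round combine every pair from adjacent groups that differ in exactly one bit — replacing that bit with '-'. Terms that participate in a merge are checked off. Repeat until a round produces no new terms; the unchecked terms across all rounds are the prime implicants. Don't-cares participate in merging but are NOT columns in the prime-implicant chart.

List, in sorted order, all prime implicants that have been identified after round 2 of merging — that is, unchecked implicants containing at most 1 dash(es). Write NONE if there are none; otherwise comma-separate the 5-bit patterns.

-1011, 01-00, 11-01, 110-1, 1100-

[col 0] 00000*, 00011*, 00101*, 00110*, 00111*, 01000*, 01011*, 01100*, 01101*, 01110*, 01111*, 10000*, 10010*, 10100*, 10101*, 10110*, 10111*, 11000*, 11001*, 11011*, 11101*, 11110*
[col 1] -0000*, -0101*, -0110*, -0111*, -1000*, -1011, -1101*, -1110*, 0-000*, 0-011*, 0-101*, 0-110*, 0-111*, 00-11*, 001-1*, 0011-*, 01-00, 01-11*, 011-0*, 011-1*, 0110-*, 0111-*, 1-000*, 1-101*, 1-110*, 10-00*, 10-10*, 100-0*, 101-0*, 101-1*, 1010-*, 1011-*, 11-01, 110-1, 1100-
[col 2] --000, --101, --110, -01-1, -011-, 0--11, 0-1-1, 0-11-, 011--, 10--0, 101--
Prime implicants: --000, --101, --110, -01-1, -011-, -1011, 0--11, 0-1-1, 0-11-, 01-00, 011--, 10--0, 101--, 11-01, 110-1, 1100-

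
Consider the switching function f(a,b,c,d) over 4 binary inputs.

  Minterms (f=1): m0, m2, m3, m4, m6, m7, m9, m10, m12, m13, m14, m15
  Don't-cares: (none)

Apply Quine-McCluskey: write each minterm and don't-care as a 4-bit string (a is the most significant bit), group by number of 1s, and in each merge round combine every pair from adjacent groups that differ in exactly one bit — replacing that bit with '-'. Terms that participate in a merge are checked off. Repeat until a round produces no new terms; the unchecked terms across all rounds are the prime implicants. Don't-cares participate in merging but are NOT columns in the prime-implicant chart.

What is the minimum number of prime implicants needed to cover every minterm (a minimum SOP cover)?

Round 0: 0000✓ 0010✓ 0011✓ 0100✓ 0110✓ 0111✓ 1001✓ 1010✓ 1100✓ 1101✓ 1110✓ 1111✓
Round 1: -010✓ -100✓ -110✓ -111✓ 0-00✓ 0-10✓ 0-11✓ 00-0✓ 001-✓ 01-0✓ 011-✓ 1-01 1-10✓ 11-0✓ 11-1✓ 110-✓ 111-✓
Round 2: --10 -1-0 -11- 0--0 0-1- 11--
PIs = {--10, -1-0, -11-, 0--0, 0-1-, 1-01, 11--}
Coverage chart:
  m0: 0--0 ←essential
  m2: --10,0--0,0-1-
  m3: 0-1- ←essential
  m4: -1-0,0--0
  m6: --10,-1-0,-11-,0--0,0-1-
  m7: -11-,0-1-
  m9: 1-01 ←essential
  m10: --10 ←essential
  m12: -1-0,11--
  m13: 1-01,11--
  m14: --10,-1-0,-11-,11--
  m15: -11-,11--
Essential: --10, 0--0, 0-1-, 1-01
Petrick residual → 11--
Min cover (5 terms): cd' + a'd' + a'c + ac'd + ab

5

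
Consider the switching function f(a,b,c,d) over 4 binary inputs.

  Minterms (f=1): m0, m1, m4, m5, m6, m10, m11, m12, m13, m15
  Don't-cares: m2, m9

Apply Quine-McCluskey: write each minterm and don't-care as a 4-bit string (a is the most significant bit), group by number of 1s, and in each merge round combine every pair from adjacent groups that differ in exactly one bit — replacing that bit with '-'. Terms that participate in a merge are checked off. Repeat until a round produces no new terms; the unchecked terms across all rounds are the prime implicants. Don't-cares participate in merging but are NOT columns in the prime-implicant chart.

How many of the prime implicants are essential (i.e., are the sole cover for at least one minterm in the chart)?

[col 0] 0000*, 0001*, 0010*, 0100*, 0101*, 0110*, 1001*, 1010*, 1011*, 1100*, 1101*, 1111*
[col 1] -001*, -010, -100*, -101*, 0-00*, 0-01*, 0-10*, 00-0*, 000-*, 01-0*, 010-*, 1-01*, 1-11*, 10-1*, 101-, 11-1*, 110-*
[col 2] --01, -10-, 0--0, 0-0-, 1--1
Prime implicants: --01, -010, -10-, 0--0, 0-0-, 1--1, 101-
PI chart (minterm → PIs covering it):
  0 | 0--0,0-0-
  1 | --01,0-0-
  4 | -10-,0--0,0-0-
  5 | --01,-10-,0-0-
  6 | 0--0  (sole → essential)
  10 | -010,101-
  11 | 1--1,101-
  12 | -10-  (sole → essential)
  13 | --01,-10-,1--1
  15 | 1--1  (sole → essential)
Essential prime implicants: -10-, 0--0, 1--1

3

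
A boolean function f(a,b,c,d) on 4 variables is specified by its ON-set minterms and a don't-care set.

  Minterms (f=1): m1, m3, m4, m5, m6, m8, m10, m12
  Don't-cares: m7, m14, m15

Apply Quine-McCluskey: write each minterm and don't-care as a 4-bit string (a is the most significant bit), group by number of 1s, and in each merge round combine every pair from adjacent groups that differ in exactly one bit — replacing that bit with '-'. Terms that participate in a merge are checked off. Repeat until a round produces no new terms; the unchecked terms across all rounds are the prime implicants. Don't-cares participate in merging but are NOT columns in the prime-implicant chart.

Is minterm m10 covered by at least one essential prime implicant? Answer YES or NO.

size-2^0 implicants → 0001(✓)  0011(✓)  0100(✓)  0101(✓)  0110(✓)  0111(✓)  1000(✓)  1010(✓)  1100(✓)  1110(✓)  1111(✓)
size-2^1 implicants → -100(✓)  -110(✓)  -111(✓)  0-01(✓)  0-11(✓)  00-1(✓)  01-0(✓)  01-1(✓)  010-(✓)  011-(✓)  1-00(✓)  1-10(✓)  10-0(✓)  11-0(✓)  111-(✓)
size-2^2 implicants → -1-0  -11-  0--1  01--  1--0
Unchecked terms (primes): -1-0, -11-, 0--1, 01--, 1--0
Minterm coverage:
  m1 ⊆ 0--1 [E]
  m3 ⊆ 0--1 [E]
  m4 ⊆ -1-0,01--
  m5 ⊆ 0--1,01--
  m6 ⊆ -1-0,-11-,01--
  m8 ⊆ 1--0 [E]
  m10 ⊆ 1--0 [E]
  m12 ⊆ -1-0,1--0
E = {0--1, 1--0}

YES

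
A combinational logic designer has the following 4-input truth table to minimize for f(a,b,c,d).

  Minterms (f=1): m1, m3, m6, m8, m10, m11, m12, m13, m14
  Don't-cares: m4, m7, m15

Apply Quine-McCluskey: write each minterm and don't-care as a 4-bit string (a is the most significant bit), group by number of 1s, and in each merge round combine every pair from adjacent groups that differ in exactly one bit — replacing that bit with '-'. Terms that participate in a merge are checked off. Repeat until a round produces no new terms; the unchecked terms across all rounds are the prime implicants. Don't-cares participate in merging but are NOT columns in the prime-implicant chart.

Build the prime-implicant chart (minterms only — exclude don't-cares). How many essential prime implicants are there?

size-2^0 implicants → 0001(✓)  0011(✓)  0100(✓)  0110(✓)  0111(✓)  1000(✓)  1010(✓)  1011(✓)  1100(✓)  1101(✓)  1110(✓)  1111(✓)
size-2^1 implicants → -011(✓)  -100(✓)  -110(✓)  -111(✓)  0-11(✓)  00-1  01-0(✓)  011-(✓)  1-00(✓)  1-10(✓)  1-11(✓)  10-0(✓)  101-(✓)  11-0(✓)  11-1(✓)  110-(✓)  111-(✓)
size-2^2 implicants → --11  -1-0  -11-  1--0  1-1-  11--
Unchecked terms (primes): --11, -1-0, -11-, 00-1, 1--0, 1-1-, 11--
Minterm coverage:
  m1 ⊆ 00-1 [E]
  m3 ⊆ --11,00-1
  m6 ⊆ -1-0,-11-
  m8 ⊆ 1--0 [E]
  m10 ⊆ 1--0,1-1-
  m11 ⊆ --11,1-1-
  m12 ⊆ -1-0,1--0,11--
  m13 ⊆ 11-- [E]
  m14 ⊆ -1-0,-11-,1--0,1-1-,11--
E = {00-1, 1--0, 11--}

3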